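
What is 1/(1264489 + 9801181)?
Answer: 1/11065670 ≈ 9.0370e-8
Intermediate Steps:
1/(1264489 + 9801181) = 1/11065670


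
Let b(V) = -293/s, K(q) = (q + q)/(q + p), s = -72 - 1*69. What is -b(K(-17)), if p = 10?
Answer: -293/141 ≈ -2.0780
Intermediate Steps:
s = -141 (s = -72 - 69 = -141)
K(q) = 2*q/(10 + q) (K(q) = (q + q)/(q + 10) = (2*q)/(10 + q) = 2*q/(10 + q))
b(V) = 293/141 (b(V) = -293/(-141) = -293*(-1/141) = 293/141)
-b(K(-17)) = -1*293/141 = -293/141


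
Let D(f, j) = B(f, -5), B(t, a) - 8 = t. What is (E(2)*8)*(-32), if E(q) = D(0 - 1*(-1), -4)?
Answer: -2304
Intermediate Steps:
B(t, a) = 8 + t
D(f, j) = 8 + f
E(q) = 9 (E(q) = 8 + (0 - 1*(-1)) = 8 + (0 + 1) = 8 + 1 = 9)
(E(2)*8)*(-32) = (9*8)*(-32) = 72*(-32) = -2304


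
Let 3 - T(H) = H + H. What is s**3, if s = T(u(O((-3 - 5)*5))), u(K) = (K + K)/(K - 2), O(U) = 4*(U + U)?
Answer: -3869893/4173281 ≈ -0.92730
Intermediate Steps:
O(U) = 8*U (O(U) = 4*(2*U) = 8*U)
u(K) = 2*K/(-2 + K) (u(K) = (2*K)/(-2 + K) = 2*K/(-2 + K))
T(H) = 3 - 2*H (T(H) = 3 - (H + H) = 3 - 2*H)
s = -157/161 (s = 3 - 4*8*((-3 - 5)*5)/(-2 + 8*((-3 - 5)*5)) = 3 - 4*8*(-8*5)/(-2 + 8*(-8*5)) = 3 - 4*8*(-40)/(-2 + 8*(-40)) = 3 - 4*(-320)/(-2 - 320) = 3 - 4*(-320)/(-322) = 3 - 4*(-320)*(-1)/322 = 3 - 2*320/161 = 3 - 640/161 = -157/161 ≈ -0.97515)
s**3 = (-157/161)**3 = -3869893/4173281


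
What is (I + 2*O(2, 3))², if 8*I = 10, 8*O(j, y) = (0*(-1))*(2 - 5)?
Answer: 25/16 ≈ 1.5625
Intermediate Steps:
O(j, y) = 0 (O(j, y) = ((0*(-1))*(2 - 5))/8 = (0*(-3))/8 = (⅛)*0 = 0)
I = 5/4 (I = (⅛)*10 = 5/4 ≈ 1.2500)
(I + 2*O(2, 3))² = (5/4 + 2*0)² = (5/4 + 0)² = (5/4)² = 25/16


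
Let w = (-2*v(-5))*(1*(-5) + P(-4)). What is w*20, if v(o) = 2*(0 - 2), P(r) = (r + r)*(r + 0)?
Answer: 4320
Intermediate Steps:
P(r) = 2*r² (P(r) = (2*r)*r = 2*r²)
v(o) = -4 (v(o) = 2*(-2) = -4)
w = 216 (w = (-2*(-4))*(1*(-5) + 2*(-4)²) = 8*(-5 + 2*16) = 8*(-5 + 32) = 8*27 = 216)
w*20 = 216*20 = 4320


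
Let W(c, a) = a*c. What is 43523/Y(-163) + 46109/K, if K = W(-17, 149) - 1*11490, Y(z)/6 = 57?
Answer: 594553751/4795866 ≈ 123.97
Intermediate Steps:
Y(z) = 342 (Y(z) = 6*57 = 342)
K = -14023 (K = 149*(-17) - 1*11490 = -2533 - 11490 = -14023)
43523/Y(-163) + 46109/K = 43523/342 + 46109/(-14023) = 43523*(1/342) + 46109*(-1/14023) = 43523/342 - 46109/14023 = 594553751/4795866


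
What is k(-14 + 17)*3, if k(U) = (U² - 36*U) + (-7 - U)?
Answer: -327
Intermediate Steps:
k(U) = -7 + U² - 37*U
k(-14 + 17)*3 = (-7 + (-14 + 17)² - 37*(-14 + 17))*3 = (-7 + 3² - 37*3)*3 = (-7 + 9 - 111)*3 = -109*3 = -327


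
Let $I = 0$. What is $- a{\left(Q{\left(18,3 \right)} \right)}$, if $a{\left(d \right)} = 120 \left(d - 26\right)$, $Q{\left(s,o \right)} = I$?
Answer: $3120$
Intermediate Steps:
$Q{\left(s,o \right)} = 0$
$a{\left(d \right)} = -3120 + 120 d$ ($a{\left(d \right)} = 120 \left(-26 + d\right) = -3120 + 120 d$)
$- a{\left(Q{\left(18,3 \right)} \right)} = - (-3120 + 120 \cdot 0) = - (-3120 + 0) = \left(-1\right) \left(-3120\right) = 3120$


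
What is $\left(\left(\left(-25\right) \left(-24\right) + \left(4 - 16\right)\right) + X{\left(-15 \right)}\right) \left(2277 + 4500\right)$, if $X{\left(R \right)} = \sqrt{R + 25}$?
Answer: $3984876 + 6777 \sqrt{10} \approx 4.0063 \cdot 10^{6}$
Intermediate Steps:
$X{\left(R \right)} = \sqrt{25 + R}$
$\left(\left(\left(-25\right) \left(-24\right) + \left(4 - 16\right)\right) + X{\left(-15 \right)}\right) \left(2277 + 4500\right) = \left(\left(\left(-25\right) \left(-24\right) + \left(4 - 16\right)\right) + \sqrt{25 - 15}\right) \left(2277 + 4500\right) = \left(\left(600 - 12\right) + \sqrt{10}\right) 6777 = \left(588 + \sqrt{10}\right) 6777 = 3984876 + 6777 \sqrt{10}$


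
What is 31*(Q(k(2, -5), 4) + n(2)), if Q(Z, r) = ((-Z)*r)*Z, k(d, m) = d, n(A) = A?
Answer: -434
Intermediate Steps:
Q(Z, r) = -r*Z**2 (Q(Z, r) = (-Z*r)*Z = -r*Z**2)
31*(Q(k(2, -5), 4) + n(2)) = 31*(-1*4*2**2 + 2) = 31*(-1*4*4 + 2) = 31*(-16 + 2) = 31*(-14) = -434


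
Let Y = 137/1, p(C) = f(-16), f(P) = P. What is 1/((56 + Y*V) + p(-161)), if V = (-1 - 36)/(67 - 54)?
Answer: -13/4549 ≈ -0.0028578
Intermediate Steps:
p(C) = -16
V = -37/13 ≈ -2.8462
Y = 137 (Y = 137*1 = 137)
1/((56 + Y*V) + p(-161)) = 1/((56 + 137*(-37/13)) - 16) = 1/((56 - 5069/13) - 16) = 1/(-4341/13 - 16) = 1/(-4549/13) = -13/4549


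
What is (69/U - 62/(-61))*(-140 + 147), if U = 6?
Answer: 10689/122 ≈ 87.615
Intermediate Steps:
(69/U - 62/(-61))*(-140 + 147) = (69/6 - 62/(-61))*(-140 + 147) = (69*(⅙) - 62*(-1/61))*7 = (23/2 + 62/61)*7 = (1527/122)*7 = 10689/122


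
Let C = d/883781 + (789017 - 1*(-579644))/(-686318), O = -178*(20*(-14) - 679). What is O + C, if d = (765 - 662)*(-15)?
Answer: 103538908239378765/606554808358 ≈ 1.7070e+5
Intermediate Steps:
d = -1545 (d = 103*(-15) = -1545)
O = 170702 (O = -178*(-280 - 679) = -178*(-959) = 170702)
C = -1210656948551/606554808358 (C = -1545/883781 + (789017 - 1*(-579644))/(-686318) = -1545*1/883781 + (789017 + 579644)*(-1/686318) = -1545/883781 + 1368661*(-1/686318) = -1545/883781 - 1368661/686318 = -1210656948551/606554808358 ≈ -1.9960)
O + C = 170702 - 1210656948551/606554808358 = 103538908239378765/606554808358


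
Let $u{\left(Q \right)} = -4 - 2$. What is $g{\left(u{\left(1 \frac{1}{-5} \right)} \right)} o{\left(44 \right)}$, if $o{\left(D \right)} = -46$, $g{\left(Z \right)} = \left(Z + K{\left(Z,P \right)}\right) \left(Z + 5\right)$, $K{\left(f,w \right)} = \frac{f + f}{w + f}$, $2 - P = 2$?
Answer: $-184$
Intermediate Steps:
$P = 0$ ($P = 2 - 2 = 0$)
$K{\left(f,w \right)} = \frac{2 f}{f + w}$
$u{\left(Q \right)} = -6$ ($u{\left(Q \right)} = -4 - 2 = -6$)
$g{\left(Z \right)} = \left(2 + Z\right) \left(5 + Z\right)$ ($g{\left(Z \right)} = \left(Z + \frac{2 Z}{Z + 0}\right) \left(Z + 5\right) = \left(Z + \frac{2 Z}{Z}\right) \left(5 + Z\right) = \left(Z + 2\right) \left(5 + Z\right) = \left(2 + Z\right) \left(5 + Z\right)$)
$g{\left(u{\left(1 \frac{1}{-5} \right)} \right)} o{\left(44 \right)} = \left(10 + \left(-6\right)^{2} + 7 \left(-6\right)\right) \left(-46\right) = \left(10 + 36 - 42\right) \left(-46\right) = 4 \left(-46\right) = -184$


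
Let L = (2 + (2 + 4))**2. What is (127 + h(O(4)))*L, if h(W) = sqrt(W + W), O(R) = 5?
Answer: 8128 + 64*sqrt(10) ≈ 8330.4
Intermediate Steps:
h(W) = sqrt(2)*sqrt(W) (h(W) = sqrt(2*W) = sqrt(2)*sqrt(W))
L = 64 (L = (2 + 6)**2 = 8**2 = 64)
(127 + h(O(4)))*L = (127 + sqrt(2)*sqrt(5))*64 = (127 + sqrt(10))*64 = 8128 + 64*sqrt(10)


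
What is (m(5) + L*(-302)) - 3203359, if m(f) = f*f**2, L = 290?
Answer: -3290814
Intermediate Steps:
m(f) = f**3
(m(5) + L*(-302)) - 3203359 = (5**3 + 290*(-302)) - 3203359 = (125 - 87580) - 3203359 = -87455 - 3203359 = -3290814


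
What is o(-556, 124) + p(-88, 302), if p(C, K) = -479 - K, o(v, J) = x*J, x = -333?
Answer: -42073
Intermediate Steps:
o(v, J) = -333*J
o(-556, 124) + p(-88, 302) = -333*124 + (-479 - 1*302) = -41292 + (-479 - 302) = -41292 - 781 = -42073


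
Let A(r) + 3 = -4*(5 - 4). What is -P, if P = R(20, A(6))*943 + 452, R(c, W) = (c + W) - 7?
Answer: -6110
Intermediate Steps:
A(r) = -7 (A(r) = -3 - 4*(5 - 4) = -3 - 4*1 = -3 - 4 = -7)
R(c, W) = -7 + W + c (R(c, W) = (W + c) - 7 = -7 + W + c)
P = 6110 (P = (-7 - 7 + 20)*943 + 452 = 6*943 + 452 = 5658 + 452 = 6110)
-P = -1*6110 = -6110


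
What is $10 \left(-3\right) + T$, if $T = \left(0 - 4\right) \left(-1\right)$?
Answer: $-26$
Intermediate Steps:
$T = 4$ ($T = \left(-4\right) \left(-1\right) = 4$)
$10 \left(-3\right) + T = 10 \left(-3\right) + 4 = -30 + 4 = -26$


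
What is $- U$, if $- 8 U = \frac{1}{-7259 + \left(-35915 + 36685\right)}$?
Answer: $- \frac{1}{51912} \approx -1.9263 \cdot 10^{-5}$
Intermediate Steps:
$U = \frac{1}{51912}$ ($U = - \frac{1}{8 \left(-7259 + \left(-35915 + 36685\right)\right)} = - \frac{1}{8 \left(-7259 + 770\right)} = - \frac{1}{8 \left(-6489\right)} = \left(- \frac{1}{8}\right) \left(- \frac{1}{6489}\right) = \frac{1}{51912} \approx 1.9263 \cdot 10^{-5}$)
$- U = \left(-1\right) \frac{1}{51912} = - \frac{1}{51912}$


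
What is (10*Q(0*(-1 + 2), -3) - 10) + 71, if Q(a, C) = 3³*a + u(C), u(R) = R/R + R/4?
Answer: 127/2 ≈ 63.500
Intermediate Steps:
u(R) = 1 + R/4 (u(R) = 1 + R*(¼) = 1 + R/4)
Q(a, C) = 1 + 27*a + C/4 (Q(a, C) = 3³*a + (1 + C/4) = 27*a + (1 + C/4) = 1 + 27*a + C/4)
(10*Q(0*(-1 + 2), -3) - 10) + 71 = (10*(1 + 27*(0*(-1 + 2)) + (¼)*(-3)) - 10) + 71 = (10*(1 + 27*(0*1) - ¾) - 10) + 71 = (10*(1 + 27*0 - ¾) - 10) + 71 = (10*(1 + 0 - ¾) - 10) + 71 = (10*(¼) - 10) + 71 = (5/2 - 10) + 71 = -15/2 + 71 = 127/2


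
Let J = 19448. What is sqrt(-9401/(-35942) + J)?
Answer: 3*sqrt(2791532940646)/35942 ≈ 139.46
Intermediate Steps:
sqrt(-9401/(-35942) + J) = sqrt(-9401/(-35942) + 19448) = sqrt(-9401*(-1/35942) + 19448) = sqrt(9401/35942 + 19448) = sqrt(699009417/35942) = 3*sqrt(2791532940646)/35942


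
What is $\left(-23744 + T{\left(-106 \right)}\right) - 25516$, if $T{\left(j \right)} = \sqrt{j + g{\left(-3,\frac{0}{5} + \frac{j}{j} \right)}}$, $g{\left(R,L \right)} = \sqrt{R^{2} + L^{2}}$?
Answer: $-49260 + i \sqrt{106 - \sqrt{10}} \approx -49260.0 + 10.141 i$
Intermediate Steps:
$g{\left(R,L \right)} = \sqrt{L^{2} + R^{2}}$
$T{\left(j \right)} = \sqrt{j + \sqrt{10}}$ ($T{\left(j \right)} = \sqrt{j + \sqrt{\left(\frac{0}{5} + \frac{j}{j}\right)^{2} + \left(-3\right)^{2}}} = \sqrt{j + \sqrt{\left(0 \cdot \frac{1}{5} + 1\right)^{2} + 9}} = \sqrt{j + \sqrt{\left(0 + 1\right)^{2} + 9}} = \sqrt{j + \sqrt{1^{2} + 9}} = \sqrt{j + \sqrt{1 + 9}} = \sqrt{j + \sqrt{10}}$)
$\left(-23744 + T{\left(-106 \right)}\right) - 25516 = \left(-23744 + \sqrt{-106 + \sqrt{10}}\right) - 25516 = -49260 + \sqrt{-106 + \sqrt{10}}$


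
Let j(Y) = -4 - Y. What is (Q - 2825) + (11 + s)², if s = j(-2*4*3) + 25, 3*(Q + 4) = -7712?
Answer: -6791/3 ≈ -2263.7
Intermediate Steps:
Q = -7724/3 (Q = -4 + (⅓)*(-7712) = -4 - 7712/3 = -7724/3 ≈ -2574.7)
s = 45 (s = (-4 - (-2*4)*3) + 25 = (-4 - (-8)*3) + 25 = (-4 - 1*(-24)) + 25 = (-4 + 24) + 25 = 20 + 25 = 45)
(Q - 2825) + (11 + s)² = (-7724/3 - 2825) + (11 + 45)² = -16199/3 + 56² = -16199/3 + 3136 = -6791/3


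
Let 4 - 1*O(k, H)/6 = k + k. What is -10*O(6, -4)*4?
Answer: 1920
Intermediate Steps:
O(k, H) = 24 - 12*k (O(k, H) = 24 - 6*(k + k) = 24 - 12*k)
-10*O(6, -4)*4 = -10*(24 - 12*6)*4 = -10*(24 - 72)*4 = -10*(-48)*4 = 480*4 = 1920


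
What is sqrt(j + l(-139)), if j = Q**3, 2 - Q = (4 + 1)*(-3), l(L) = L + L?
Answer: 3*sqrt(515) ≈ 68.081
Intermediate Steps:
l(L) = 2*L
Q = 17 (Q = 2 - (4 + 1)*(-3) = 2 - 5*(-3) = 2 - 1*(-15) = 2 + 15 = 17)
j = 4913 (j = 17**3 = 4913)
sqrt(j + l(-139)) = sqrt(4913 + 2*(-139)) = sqrt(4913 - 278) = sqrt(4635) = 3*sqrt(515)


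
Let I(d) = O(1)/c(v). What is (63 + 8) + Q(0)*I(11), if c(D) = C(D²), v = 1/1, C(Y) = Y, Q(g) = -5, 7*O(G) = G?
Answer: 492/7 ≈ 70.286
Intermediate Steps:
O(G) = G/7
v = 1
c(D) = D²
I(d) = ⅐ (I(d) = ((⅐)*1)/(1²) = (⅐)/1 = (⅐)*1 = ⅐)
(63 + 8) + Q(0)*I(11) = (63 + 8) - 5*⅐ = 71 - 5/7 = 492/7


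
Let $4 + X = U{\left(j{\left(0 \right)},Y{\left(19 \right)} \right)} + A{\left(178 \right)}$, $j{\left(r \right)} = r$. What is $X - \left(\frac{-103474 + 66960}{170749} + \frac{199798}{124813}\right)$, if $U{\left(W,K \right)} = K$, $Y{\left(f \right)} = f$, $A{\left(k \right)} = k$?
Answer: $\frac{4083599236021}{21311694937} \approx 191.61$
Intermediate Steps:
$X = 193$ ($X = -4 + \left(19 + 178\right) = -4 + 197 = 193$)
$X - \left(\frac{-103474 + 66960}{170749} + \frac{199798}{124813}\right) = 193 - \left(\frac{-103474 + 66960}{170749} + \frac{199798}{124813}\right) = 193 - \left(\left(-36514\right) \frac{1}{170749} + 199798 \cdot \frac{1}{124813}\right) = 193 - \left(- \frac{36514}{170749} + \frac{199798}{124813}\right) = 193 - \frac{29557886820}{21311694937} = \frac{4083599236021}{21311694937}$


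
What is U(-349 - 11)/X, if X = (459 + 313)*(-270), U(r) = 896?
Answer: -112/26055 ≈ -0.0042986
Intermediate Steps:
X = -208440 (X = 772*(-270) = -208440)
U(-349 - 11)/X = 896/(-208440) = 896*(-1/208440) = -112/26055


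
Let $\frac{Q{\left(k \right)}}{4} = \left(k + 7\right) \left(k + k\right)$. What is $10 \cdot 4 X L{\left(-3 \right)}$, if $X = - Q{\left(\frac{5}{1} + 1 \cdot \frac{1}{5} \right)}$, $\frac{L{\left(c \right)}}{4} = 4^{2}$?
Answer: $- \frac{6496256}{5} \approx -1.2993 \cdot 10^{6}$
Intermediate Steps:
$L{\left(c \right)} = 64$ ($L{\left(c \right)} = 4 \cdot 4^{2} = 4 \cdot 16 = 64$)
$Q{\left(k \right)} = 8 k \left(7 + k\right)$ ($Q{\left(k \right)} = 4 \left(k + 7\right) \left(k + k\right) = 4 \left(7 + k\right) 2 k = 4 \cdot 2 k \left(7 + k\right) = 8 k \left(7 + k\right)$)
$X = - \frac{12688}{25}$ ($X = - 8 \left(\frac{5}{1} + 1 \cdot \frac{1}{5}\right) \left(7 + \left(\frac{5}{1} + 1 \cdot \frac{1}{5}\right)\right) = - 8 \left(5 \cdot 1 + 1 \cdot \frac{1}{5}\right) \left(7 + \left(5 \cdot 1 + 1 \cdot \frac{1}{5}\right)\right) = - 8 \left(5 + \frac{1}{5}\right) \left(7 + \left(5 + \frac{1}{5}\right)\right) = - \frac{8 \cdot 26 \left(7 + \frac{26}{5}\right)}{5} = - \frac{8 \cdot 26 \cdot 61}{5 \cdot 5} = \left(-1\right) \frac{12688}{25} = - \frac{12688}{25} \approx -507.52$)
$10 \cdot 4 X L{\left(-3 \right)} = 10 \cdot 4 \left(- \frac{12688}{25}\right) 64 = 40 \left(- \frac{12688}{25}\right) 64 = \left(- \frac{101504}{5}\right) 64 = - \frac{6496256}{5}$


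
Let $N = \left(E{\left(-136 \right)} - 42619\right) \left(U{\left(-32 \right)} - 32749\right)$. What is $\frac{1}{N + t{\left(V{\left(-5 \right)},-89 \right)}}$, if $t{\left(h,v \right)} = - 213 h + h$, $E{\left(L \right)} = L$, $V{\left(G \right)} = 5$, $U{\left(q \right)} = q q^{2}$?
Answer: $\frac{1}{2801178275} \approx 3.5699 \cdot 10^{-10}$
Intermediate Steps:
$U{\left(q \right)} = q^{3}$
$t{\left(h,v \right)} = - 212 h$
$N = 2801179335$ ($N = \left(-136 - 42619\right) \left(\left(-32\right)^{3} - 32749\right) = - 42755 \left(-32768 - 32749\right) = \left(-42755\right) \left(-65517\right) = 2801179335$)
$\frac{1}{N + t{\left(V{\left(-5 \right)},-89 \right)}} = \frac{1}{2801179335 - 1060} = \frac{1}{2801178275}$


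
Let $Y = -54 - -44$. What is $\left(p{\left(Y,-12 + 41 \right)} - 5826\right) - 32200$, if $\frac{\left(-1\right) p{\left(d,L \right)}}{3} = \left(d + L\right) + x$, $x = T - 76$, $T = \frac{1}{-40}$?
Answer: $- \frac{1514197}{40} \approx -37855.0$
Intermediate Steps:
$T = - \frac{1}{40} \approx -0.025$
$Y = -10$ ($Y = -54 + 44 = -10$)
$x = - \frac{3041}{40}$ ($x = - \frac{1}{40} - 76 = - \frac{3041}{40} \approx -76.025$)
$p{\left(d,L \right)} = \frac{9123}{40} - 3 L - 3 d$ ($p{\left(d,L \right)} = - 3 \left(\left(d + L\right) - \frac{3041}{40}\right) = - 3 \left(\left(L + d\right) - \frac{3041}{40}\right) = - 3 \left(- \frac{3041}{40} + L + d\right) = \frac{9123}{40} - 3 L - 3 d$)
$\left(p{\left(Y,-12 + 41 \right)} - 5826\right) - 32200 = \left(\left(\frac{9123}{40} - 3 \left(-12 + 41\right) - -30\right) - 5826\right) - 32200 = \left(\left(\frac{9123}{40} - 87 + 30\right) - 5826\right) - 32200 = \left(\frac{6843}{40} - 5826\right) - 32200 = - \frac{226197}{40} - 32200 = - \frac{1514197}{40}$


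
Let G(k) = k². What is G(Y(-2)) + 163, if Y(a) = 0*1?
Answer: 163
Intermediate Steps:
Y(a) = 0
G(Y(-2)) + 163 = 0² + 163 = 0 + 163 = 163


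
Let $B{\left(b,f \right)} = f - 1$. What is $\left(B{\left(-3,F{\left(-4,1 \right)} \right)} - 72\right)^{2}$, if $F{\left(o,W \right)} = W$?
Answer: $5184$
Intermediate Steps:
$B{\left(b,f \right)} = -1 + f$ ($B{\left(b,f \right)} = f - 1 = -1 + f$)
$\left(B{\left(-3,F{\left(-4,1 \right)} \right)} - 72\right)^{2} = \left(\left(-1 + 1\right) - 72\right)^{2} = \left(0 - 72\right)^{2} = \left(-72\right)^{2} = 5184$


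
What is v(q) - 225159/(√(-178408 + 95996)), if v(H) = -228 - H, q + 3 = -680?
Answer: 455 + 20469*I*√20603/3746 ≈ 455.0 + 784.32*I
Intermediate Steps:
q = -683 (q = -3 - 680 = -683)
v(q) - 225159/(√(-178408 + 95996)) = (-228 - 1*(-683)) - 225159/(√(-178408 + 95996)) = (-228 + 683) - 225159/(√(-82412)) = 455 - 225159/(2*I*√20603) = 455 - 225159*(-I*√20603/41206) = 455 - (-20469)*I*√20603/3746 = 455 + 20469*I*√20603/3746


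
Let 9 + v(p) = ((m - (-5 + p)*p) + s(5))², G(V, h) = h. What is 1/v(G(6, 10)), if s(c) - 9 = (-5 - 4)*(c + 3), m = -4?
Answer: 1/13680 ≈ 7.3099e-5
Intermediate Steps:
s(c) = -18 - 9*c (s(c) = 9 + (-5 - 4)*(c + 3) = 9 - 9*(3 + c) = 9 + (-27 - 9*c) = -18 - 9*c)
v(p) = -9 + (-67 - p*(-5 + p))² (v(p) = -9 + ((-4 - (-5 + p)*p) + (-18 - 9*5))² = -9 + ((-4 - p*(-5 + p)) + (-18 - 45))² = -9 + ((-4 - p*(-5 + p)) - 63)² = -9 + (-67 - p*(-5 + p))²)
1/v(G(6, 10)) = 1/(-9 + (67 + 10² - 5*10)²) = 1/(-9 + (67 + 100 - 50)²) = 1/(-9 + 117²) = 1/(-9 + 13689) = 1/13680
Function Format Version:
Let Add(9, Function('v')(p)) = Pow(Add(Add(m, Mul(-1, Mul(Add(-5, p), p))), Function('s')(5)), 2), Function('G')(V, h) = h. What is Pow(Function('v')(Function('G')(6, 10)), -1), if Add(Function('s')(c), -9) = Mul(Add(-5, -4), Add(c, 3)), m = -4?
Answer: Rational(1, 13680) ≈ 7.3099e-5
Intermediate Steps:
Function('s')(c) = Add(-18, Mul(-9, c)) (Function('s')(c) = Add(9, Mul(Add(-5, -4), Add(c, 3))) = Add(9, Mul(-9, Add(3, c))) = Add(9, Add(-27, Mul(-9, c))) = Add(-18, Mul(-9, c)))
Function('v')(p) = Add(-9, Pow(Add(-67, Mul(-1, p, Add(-5, p))), 2)) (Function('v')(p) = Add(-9, Pow(Add(Add(-4, Mul(-1, Mul(Add(-5, p), p))), Add(-18, Mul(-9, 5))), 2)) = Add(-9, Pow(Add(Add(-4, Mul(-1, Mul(p, Add(-5, p)))), Add(-18, -45)), 2)) = Add(-9, Pow(Add(Add(-4, Mul(-1, p, Add(-5, p))), -63), 2)) = Add(-9, Pow(Add(-67, Mul(-1, p, Add(-5, p))), 2)))
Pow(Function('v')(Function('G')(6, 10)), -1) = Pow(Add(-9, Pow(Add(67, Pow(10, 2), Mul(-5, 10)), 2)), -1) = Pow(Add(-9, Pow(Add(67, 100, -50), 2)), -1) = Pow(Add(-9, Pow(117, 2)), -1) = Pow(Add(-9, 13689), -1) = Pow(13680, -1) = Rational(1, 13680)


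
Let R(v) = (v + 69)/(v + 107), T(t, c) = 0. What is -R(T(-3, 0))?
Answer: -69/107 ≈ -0.64486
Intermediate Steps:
R(v) = (69 + v)/(107 + v)
-R(T(-3, 0)) = -(69 + 0)/(107 + 0) = -69/107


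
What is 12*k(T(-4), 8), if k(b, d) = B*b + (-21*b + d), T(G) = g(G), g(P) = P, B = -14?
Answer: 1776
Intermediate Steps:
T(G) = G
k(b, d) = d - 35*b (k(b, d) = -14*b + (-21*b + d) = -14*b + (d - 21*b) = d - 35*b)
12*k(T(-4), 8) = 12*(8 - 35*(-4)) = 12*(8 + 140) = 12*148 = 1776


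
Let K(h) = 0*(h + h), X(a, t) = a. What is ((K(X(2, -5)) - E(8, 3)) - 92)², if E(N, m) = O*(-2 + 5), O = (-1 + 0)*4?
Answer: 6400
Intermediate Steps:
O = -4 (O = -1*4 = -4)
E(N, m) = -12 (E(N, m) = -4*(-2 + 5) = -4*3 = -12)
K(h) = 0 (K(h) = 0*(2*h) = 0)
((K(X(2, -5)) - E(8, 3)) - 92)² = ((0 - 1*(-12)) - 92)² = ((0 + 12) - 92)² = (12 - 92)² = (-80)² = 6400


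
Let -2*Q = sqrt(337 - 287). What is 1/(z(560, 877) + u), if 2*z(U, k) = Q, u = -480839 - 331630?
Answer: -6499752/5280847007663 + 10*sqrt(2)/5280847007663 ≈ -1.2308e-6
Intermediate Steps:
u = -812469
Q = -5*sqrt(2)/2 (Q = -sqrt(337 - 287)/2 = -5*sqrt(2)/2 ≈ -3.5355)
z(U, k) = -5*sqrt(2)/4 (z(U, k) = (-5*sqrt(2)/2)/2 = -5*sqrt(2)/4)
1/(z(560, 877) + u) = 1/(-5*sqrt(2)/4 - 812469) = 1/(-812469 - 5*sqrt(2)/4)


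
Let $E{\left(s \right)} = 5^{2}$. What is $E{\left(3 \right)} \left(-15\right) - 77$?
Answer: $-452$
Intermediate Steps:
$E{\left(s \right)} = 25$
$E{\left(3 \right)} \left(-15\right) - 77 = 25 \left(-15\right) - 77 = -375 - 77 = -452$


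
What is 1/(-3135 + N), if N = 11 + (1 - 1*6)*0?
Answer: -1/3124 ≈ -0.00032010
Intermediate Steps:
N = 11 (N = 11 + (1 - 6)*0 = 11 - 5*0 = 11 + 0 = 11)
1/(-3135 + N) = 1/(-3135 + 11) = 1/(-3124) = -1/3124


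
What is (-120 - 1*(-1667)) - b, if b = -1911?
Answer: 3458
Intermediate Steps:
(-120 - 1*(-1667)) - b = (-120 - 1*(-1667)) - 1*(-1911) = (-120 + 1667) + 1911 = 1547 + 1911 = 3458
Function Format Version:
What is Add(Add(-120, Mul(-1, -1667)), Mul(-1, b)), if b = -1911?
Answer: 3458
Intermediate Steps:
Add(Add(-120, Mul(-1, -1667)), Mul(-1, b)) = Add(Add(-120, Mul(-1, -1667)), Mul(-1, -1911)) = Add(Add(-120, 1667), 1911) = Add(1547, 1911) = 3458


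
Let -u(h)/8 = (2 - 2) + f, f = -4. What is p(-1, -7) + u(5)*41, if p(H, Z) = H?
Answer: 1311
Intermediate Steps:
u(h) = 32 (u(h) = -8*((2 - 2) - 4) = -8*(0 - 4) = -8*(-4) = 32)
p(-1, -7) + u(5)*41 = -1 + 32*41 = -1 + 1312 = 1311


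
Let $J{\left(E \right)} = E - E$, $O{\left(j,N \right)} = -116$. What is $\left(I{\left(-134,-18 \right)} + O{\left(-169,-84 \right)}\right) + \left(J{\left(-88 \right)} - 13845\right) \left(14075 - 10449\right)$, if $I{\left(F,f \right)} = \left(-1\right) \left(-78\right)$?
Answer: $-50202008$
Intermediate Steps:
$I{\left(F,f \right)} = 78$
$J{\left(E \right)} = 0$
$\left(I{\left(-134,-18 \right)} + O{\left(-169,-84 \right)}\right) + \left(J{\left(-88 \right)} - 13845\right) \left(14075 - 10449\right) = \left(78 - 116\right) + \left(0 - 13845\right) \left(14075 - 10449\right) = -38 - 50201970 = -50202008$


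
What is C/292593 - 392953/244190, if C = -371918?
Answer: -205793953549/71448284670 ≈ -2.8803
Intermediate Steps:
C/292593 - 392953/244190 = -371918/292593 - 392953/244190 = -205793953549/71448284670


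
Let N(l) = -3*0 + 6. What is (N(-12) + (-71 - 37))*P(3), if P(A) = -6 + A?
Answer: 306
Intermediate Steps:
N(l) = 6 (N(l) = 0 + 6 = 6)
(N(-12) + (-71 - 37))*P(3) = (6 + (-71 - 37))*(-6 + 3) = (6 - 108)*(-3) = -102*(-3) = 306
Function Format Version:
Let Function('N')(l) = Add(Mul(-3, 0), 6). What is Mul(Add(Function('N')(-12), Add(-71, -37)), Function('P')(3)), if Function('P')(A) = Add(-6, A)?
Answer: 306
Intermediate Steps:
Function('N')(l) = 6 (Function('N')(l) = Add(0, 6) = 6)
Mul(Add(Function('N')(-12), Add(-71, -37)), Function('P')(3)) = Mul(Add(6, Add(-71, -37)), Add(-6, 3)) = Mul(Add(6, -108), -3) = Mul(-102, -3) = 306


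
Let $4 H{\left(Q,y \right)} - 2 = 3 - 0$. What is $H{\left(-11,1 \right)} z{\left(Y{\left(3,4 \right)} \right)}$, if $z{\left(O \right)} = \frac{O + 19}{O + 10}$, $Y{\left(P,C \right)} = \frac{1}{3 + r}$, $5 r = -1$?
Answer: $\frac{271}{116} \approx 2.3362$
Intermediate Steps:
$r = - \frac{1}{5}$ ($r = \frac{1}{5} \left(-1\right) = - \frac{1}{5} \approx -0.2$)
$Y{\left(P,C \right)} = \frac{5}{14}$ ($Y{\left(P,C \right)} = \frac{1}{3 - \frac{1}{5}} = \frac{1}{\frac{14}{5}} = \frac{5}{14}$)
$H{\left(Q,y \right)} = \frac{5}{4}$ ($H{\left(Q,y \right)} = \frac{1}{2} + \frac{3 - 0}{4} = \frac{1}{2} + \frac{3 + 0}{4} = \frac{1}{2} + \frac{1}{4} \cdot 3 = \frac{1}{2} + \frac{3}{4} = \frac{5}{4}$)
$z{\left(O \right)} = \frac{19 + O}{10 + O}$
$H{\left(-11,1 \right)} z{\left(Y{\left(3,4 \right)} \right)} = \frac{5 \frac{19 + \frac{5}{14}}{10 + \frac{5}{14}}}{4} = \frac{5 \frac{1}{\frac{145}{14}} \cdot \frac{271}{14}}{4} = \frac{5 \cdot \frac{14}{145} \cdot \frac{271}{14}}{4} = \frac{5}{4} \cdot \frac{271}{145} = \frac{271}{116}$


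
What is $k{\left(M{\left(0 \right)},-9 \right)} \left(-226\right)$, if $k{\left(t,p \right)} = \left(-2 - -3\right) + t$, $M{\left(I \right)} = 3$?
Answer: $-904$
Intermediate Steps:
$k{\left(t,p \right)} = 1 + t$ ($k{\left(t,p \right)} = \left(-2 + 3\right) + t = 1 + t$)
$k{\left(M{\left(0 \right)},-9 \right)} \left(-226\right) = \left(1 + 3\right) \left(-226\right) = 4 \left(-226\right) = -904$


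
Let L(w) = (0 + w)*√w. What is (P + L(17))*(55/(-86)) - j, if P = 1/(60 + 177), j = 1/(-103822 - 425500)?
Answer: -7273082/2697160251 - 935*√17/86 ≈ -44.829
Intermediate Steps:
L(w) = w^(3/2) (L(w) = w*√w = w^(3/2))
j = -1/529322 (j = 1/(-529322) = -1/529322 ≈ -1.8892e-6)
P = 1/237 ≈ 0.0042194
(P + L(17))*(55/(-86)) - j = (1/237 + 17^(3/2))*(55/(-86)) - 1*(-1/529322) = (1/237 + 17*√17)*(55*(-1/86)) + 1/529322 = (1/237 + 17*√17)*(-55/86) + 1/529322 = (-55/20382 - 935*√17/86) + 1/529322 = -7273082/2697160251 - 935*√17/86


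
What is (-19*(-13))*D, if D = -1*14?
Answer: -3458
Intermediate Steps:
D = -14
(-19*(-13))*D = -19*(-13)*(-14) = 247*(-14) = -3458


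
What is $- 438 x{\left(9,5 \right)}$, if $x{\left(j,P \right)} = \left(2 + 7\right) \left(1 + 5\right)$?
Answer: $-23652$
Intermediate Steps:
$x{\left(j,P \right)} = 54$ ($x{\left(j,P \right)} = 9 \cdot 6 = 54$)
$- 438 x{\left(9,5 \right)} = \left(-438\right) 54 = -23652$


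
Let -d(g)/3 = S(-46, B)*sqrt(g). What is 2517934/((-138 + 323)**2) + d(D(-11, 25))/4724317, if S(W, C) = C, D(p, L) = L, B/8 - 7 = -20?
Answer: 915043984006/12437673025 ≈ 73.570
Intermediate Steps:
B = -104 (B = 56 + 8*(-20) = 56 - 160 = -104)
d(g) = 312*sqrt(g) (d(g) = -(-312)*sqrt(g) = 312*sqrt(g))
2517934/((-138 + 323)**2) + d(D(-11, 25))/4724317 = 2517934/((-138 + 323)**2) + (312*sqrt(25))/4724317 = 2517934/(185**2) + (312*5)*(1/4724317) = 2517934/34225 + 1560*(1/4724317) = 2517934*(1/34225) + 120/363409 = 2517934/34225 + 120/363409 = 915043984006/12437673025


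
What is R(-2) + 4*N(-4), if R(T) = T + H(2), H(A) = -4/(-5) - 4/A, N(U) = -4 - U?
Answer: -16/5 ≈ -3.2000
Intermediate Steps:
H(A) = ⅘ - 4/A (H(A) = -4*(-⅕) - 4/A = ⅘ - 4/A)
R(T) = -6/5 + T (R(T) = T + (⅘ - 4/2) = T + (⅘ - 4*½) = T + (⅘ - 2) = T - 6/5 = -6/5 + T)
R(-2) + 4*N(-4) = (-6/5 - 2) + 4*(-4 - 1*(-4)) = -16/5 + 4*(-4 + 4) = -16/5 + 4*0 = -16/5 + 0 = -16/5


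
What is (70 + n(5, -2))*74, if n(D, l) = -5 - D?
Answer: 4440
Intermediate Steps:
(70 + n(5, -2))*74 = (70 + (-5 - 1*5))*74 = (70 + (-5 - 5))*74 = (70 - 10)*74 = 60*74 = 4440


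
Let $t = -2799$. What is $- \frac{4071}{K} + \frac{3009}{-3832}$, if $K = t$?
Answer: $\frac{2392627}{3575256} \approx 0.66922$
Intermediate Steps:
$K = -2799$
$- \frac{4071}{K} + \frac{3009}{-3832} = - \frac{4071}{-2799} + \frac{3009}{-3832} = \left(-4071\right) \left(- \frac{1}{2799}\right) + 3009 \left(- \frac{1}{3832}\right) = \frac{1357}{933} - \frac{3009}{3832} = \frac{2392627}{3575256}$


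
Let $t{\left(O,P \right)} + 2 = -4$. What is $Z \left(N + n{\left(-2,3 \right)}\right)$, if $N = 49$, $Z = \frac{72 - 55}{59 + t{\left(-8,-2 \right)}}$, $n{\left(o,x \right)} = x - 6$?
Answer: $\frac{782}{53} \approx 14.755$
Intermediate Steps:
$n{\left(o,x \right)} = -6 + x$
$t{\left(O,P \right)} = -6$ ($t{\left(O,P \right)} = -2 - 4 = -6$)
$Z = \frac{17}{53}$ ($Z = \frac{72 - 55}{59 - 6} = \frac{17}{53} \approx 0.32075$)
$Z \left(N + n{\left(-2,3 \right)}\right) = \frac{17 \left(49 + \left(-6 + 3\right)\right)}{53} = \frac{17 \left(49 - 3\right)}{53} = \frac{17}{53} \cdot 46 = \frac{782}{53}$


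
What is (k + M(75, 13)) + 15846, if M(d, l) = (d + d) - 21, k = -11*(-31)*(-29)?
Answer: 6086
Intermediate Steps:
k = -9889 (k = 341*(-29) = -9889)
M(d, l) = -21 + 2*d (M(d, l) = 2*d - 21 = -21 + 2*d)
(k + M(75, 13)) + 15846 = (-9889 + (-21 + 2*75)) + 15846 = (-9889 + (-21 + 150)) + 15846 = (-9889 + 129) + 15846 = -9760 + 15846 = 6086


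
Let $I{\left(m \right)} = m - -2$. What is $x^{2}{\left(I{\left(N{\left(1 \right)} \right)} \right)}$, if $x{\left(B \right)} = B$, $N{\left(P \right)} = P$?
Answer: $9$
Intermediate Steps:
$I{\left(m \right)} = 2 + m$ ($I{\left(m \right)} = m + 2 = 2 + m$)
$x^{2}{\left(I{\left(N{\left(1 \right)} \right)} \right)} = \left(2 + 1\right)^{2} = 3^{2} = 9$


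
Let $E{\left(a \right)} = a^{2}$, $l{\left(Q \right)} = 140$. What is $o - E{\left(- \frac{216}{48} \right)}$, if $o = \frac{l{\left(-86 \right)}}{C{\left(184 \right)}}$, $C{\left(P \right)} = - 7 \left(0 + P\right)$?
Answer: $- \frac{1873}{92} \approx -20.359$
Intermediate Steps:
$C{\left(P \right)} = - 7 P$
$o = - \frac{5}{46}$ ($o = \frac{140}{\left(-7\right) 184} = \frac{140}{-1288} = 140 \left(- \frac{1}{1288}\right) = - \frac{5}{46} \approx -0.1087$)
$o - E{\left(- \frac{216}{48} \right)} = - \frac{5}{46} - \left(- \frac{216}{48}\right)^{2} = - \frac{5}{46} - \left(\left(-216\right) \frac{1}{48}\right)^{2} = - \frac{5}{46} - \left(- \frac{9}{2}\right)^{2} = - \frac{5}{46} - \frac{81}{4} = - \frac{1873}{92}$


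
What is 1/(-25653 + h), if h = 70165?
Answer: 1/44512 ≈ 2.2466e-5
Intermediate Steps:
1/(-25653 + h) = 1/(-25653 + 70165) = 1/44512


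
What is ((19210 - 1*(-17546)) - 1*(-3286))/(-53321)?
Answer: -40042/53321 ≈ -0.75096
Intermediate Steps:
((19210 - 1*(-17546)) - 1*(-3286))/(-53321) = ((19210 + 17546) + 3286)*(-1/53321) = (36756 + 3286)*(-1/53321) = 40042*(-1/53321) = -40042/53321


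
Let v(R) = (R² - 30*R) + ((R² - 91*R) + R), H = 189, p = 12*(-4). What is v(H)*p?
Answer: -2340576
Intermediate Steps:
p = -48
v(R) = -120*R + 2*R² (v(R) = (R² - 30*R) + (R² - 90*R) = -120*R + 2*R²)
v(H)*p = (2*189*(-60 + 189))*(-48) = (2*189*129)*(-48) = 48762*(-48) = -2340576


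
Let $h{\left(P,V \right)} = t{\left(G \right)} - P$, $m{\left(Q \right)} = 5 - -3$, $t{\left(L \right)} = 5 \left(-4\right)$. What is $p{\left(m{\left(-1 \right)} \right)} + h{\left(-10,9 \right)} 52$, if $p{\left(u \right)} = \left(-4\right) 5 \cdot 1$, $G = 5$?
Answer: $-540$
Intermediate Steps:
$t{\left(L \right)} = -20$
$m{\left(Q \right)} = 8$ ($m{\left(Q \right)} = 5 + 3 = 8$)
$p{\left(u \right)} = -20$ ($p{\left(u \right)} = \left(-20\right) 1 = -20$)
$h{\left(P,V \right)} = -20 - P$
$p{\left(m{\left(-1 \right)} \right)} + h{\left(-10,9 \right)} 52 = -20 + \left(-20 - -10\right) 52 = -20 + \left(-20 + 10\right) 52 = -20 - 520 = -540$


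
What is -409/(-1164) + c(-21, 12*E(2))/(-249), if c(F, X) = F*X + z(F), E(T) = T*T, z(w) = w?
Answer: 433199/96612 ≈ 4.4839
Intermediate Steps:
E(T) = T²
c(F, X) = F + F*X (c(F, X) = F*X + F = F + F*X)
-409/(-1164) + c(-21, 12*E(2))/(-249) = -409/(-1164) - 21*(1 + 12*2²)/(-249) = -409*(-1/1164) - 21*(1 + 12*4)*(-1/249) = 409/1164 - 21*(1 + 48)*(-1/249) = 409/1164 - 21*49*(-1/249) = 409/1164 - 1029*(-1/249) = 409/1164 + 343/83 = 433199/96612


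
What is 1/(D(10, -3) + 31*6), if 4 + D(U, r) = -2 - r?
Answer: 1/183 ≈ 0.0054645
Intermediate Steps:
D(U, r) = -6 - r (D(U, r) = -4 + (-2 - r) = -6 - r)
1/(D(10, -3) + 31*6) = 1/((-6 - 1*(-3)) + 31*6) = 1/((-6 + 3) + 186) = 1/(-3 + 186) = 1/183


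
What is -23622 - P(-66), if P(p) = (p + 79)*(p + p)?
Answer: -21906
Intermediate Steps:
P(p) = 2*p*(79 + p) (P(p) = (79 + p)*(2*p) = 2*p*(79 + p))
-23622 - P(-66) = -23622 - 2*(-66)*(79 - 66) = -23622 - 2*(-66)*13 = -23622 - 1*(-1716) = -23622 + 1716 = -21906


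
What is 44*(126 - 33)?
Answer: 4092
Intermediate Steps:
44*(126 - 33) = 44*93 = 4092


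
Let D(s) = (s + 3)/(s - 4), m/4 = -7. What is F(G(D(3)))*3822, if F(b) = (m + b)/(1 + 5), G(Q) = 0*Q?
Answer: -17836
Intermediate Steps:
m = -28 (m = 4*(-7) = -28)
D(s) = (3 + s)/(-4 + s)
G(Q) = 0
F(b) = -14/3 + b/6 (F(b) = (-28 + b)/(1 + 5) = (-28 + b)/6 = (-28 + b)*(⅙) = -14/3 + b/6)
F(G(D(3)))*3822 = (-14/3 + (⅙)*0)*3822 = (-14/3 + 0)*3822 = -14/3*3822 = -17836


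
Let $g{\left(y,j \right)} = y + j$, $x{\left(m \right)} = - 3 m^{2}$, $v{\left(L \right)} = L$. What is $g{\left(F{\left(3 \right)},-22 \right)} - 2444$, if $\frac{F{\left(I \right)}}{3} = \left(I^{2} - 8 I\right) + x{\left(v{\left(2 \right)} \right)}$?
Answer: $-2547$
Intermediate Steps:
$F{\left(I \right)} = -36 - 24 I + 3 I^{2}$ ($F{\left(I \right)} = 3 \left(\left(I^{2} - 8 I\right) - 3 \cdot 2^{2}\right) = 3 \left(\left(I^{2} - 8 I\right) - 12\right) = 3 \left(-12 + I^{2} - 8 I\right) = -36 - 24 I + 3 I^{2}$)
$g{\left(y,j \right)} = j + y$
$g{\left(F{\left(3 \right)},-22 \right)} - 2444 = \left(-22 - \left(108 - 27\right)\right) - 2444 = \left(-22 - 81\right) - 2444 = -103 - 2444 = -2547$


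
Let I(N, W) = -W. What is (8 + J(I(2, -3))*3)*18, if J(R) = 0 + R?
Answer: 306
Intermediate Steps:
J(R) = R
(8 + J(I(2, -3))*3)*18 = (8 - 1*(-3)*3)*18 = (8 + 3*3)*18 = (8 + 9)*18 = 17*18 = 306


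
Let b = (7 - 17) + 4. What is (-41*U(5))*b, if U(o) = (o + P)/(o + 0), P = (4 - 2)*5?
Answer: 738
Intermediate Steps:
b = -6 (b = -10 + 4 = -6)
P = 10 (P = 2*5 = 10)
U(o) = (10 + o)/o (U(o) = (o + 10)/(o + 0) = (10 + o)/o)
(-41*U(5))*b = -41*(10 + 5)/5*(-6) = -41*15/5*(-6) = -41*3*(-6) = -123*(-6) = 738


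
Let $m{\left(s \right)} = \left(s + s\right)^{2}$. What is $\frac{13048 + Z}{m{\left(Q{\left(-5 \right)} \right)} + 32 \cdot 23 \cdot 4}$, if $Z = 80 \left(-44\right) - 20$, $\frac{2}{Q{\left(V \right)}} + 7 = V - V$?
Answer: $\frac{116473}{36068} \approx 3.2293$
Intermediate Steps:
$Q{\left(V \right)} = - \frac{2}{7}$ ($Q{\left(V \right)} = \frac{2}{-7 + \left(V - V\right)} = \frac{2}{-7 + 0} = \frac{2}{-7} = 2 \left(- \frac{1}{7}\right) = - \frac{2}{7}$)
$Z = -3540$ ($Z = -3520 - 20 = -3540$)
$m{\left(s \right)} = 4 s^{2}$ ($m{\left(s \right)} = \left(2 s\right)^{2} = 4 s^{2}$)
$\frac{13048 + Z}{m{\left(Q{\left(-5 \right)} \right)} + 32 \cdot 23 \cdot 4} = \frac{13048 - 3540}{4 \left(- \frac{2}{7}\right)^{2} + 32 \cdot 23 \cdot 4} = \frac{9508}{4 \cdot \frac{4}{49} + 736 \cdot 4} = \frac{9508}{\frac{16}{49} + 2944} = \frac{9508}{\frac{144272}{49}} = 9508 \cdot \frac{49}{144272} = \frac{116473}{36068}$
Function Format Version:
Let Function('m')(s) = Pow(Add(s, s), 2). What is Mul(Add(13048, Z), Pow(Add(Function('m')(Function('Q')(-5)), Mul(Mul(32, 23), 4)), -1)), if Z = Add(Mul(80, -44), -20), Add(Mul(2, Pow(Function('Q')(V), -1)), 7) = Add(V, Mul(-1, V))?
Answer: Rational(116473, 36068) ≈ 3.2293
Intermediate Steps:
Function('Q')(V) = Rational(-2, 7) (Function('Q')(V) = Mul(2, Pow(Add(-7, Add(V, Mul(-1, V))), -1)) = Mul(2, Pow(Add(-7, 0), -1)) = Mul(2, Pow(-7, -1)) = Mul(2, Rational(-1, 7)) = Rational(-2, 7))
Z = -3540 (Z = Add(-3520, -20) = -3540)
Function('m')(s) = Mul(4, Pow(s, 2)) (Function('m')(s) = Pow(Mul(2, s), 2) = Mul(4, Pow(s, 2)))
Mul(Add(13048, Z), Pow(Add(Function('m')(Function('Q')(-5)), Mul(Mul(32, 23), 4)), -1)) = Mul(Add(13048, -3540), Pow(Add(Mul(4, Pow(Rational(-2, 7), 2)), Mul(Mul(32, 23), 4)), -1)) = Mul(9508, Pow(Add(Mul(4, Rational(4, 49)), Mul(736, 4)), -1)) = Mul(9508, Pow(Add(Rational(16, 49), 2944), -1)) = Mul(9508, Pow(Rational(144272, 49), -1)) = Mul(9508, Rational(49, 144272)) = Rational(116473, 36068)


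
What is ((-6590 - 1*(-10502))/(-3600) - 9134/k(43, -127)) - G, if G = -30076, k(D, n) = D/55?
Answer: 118627691/6450 ≈ 18392.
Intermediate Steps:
k(D, n) = D/55 (k(D, n) = D*(1/55) = D/55)
((-6590 - 1*(-10502))/(-3600) - 9134/k(43, -127)) - G = ((-6590 - 1*(-10502))/(-3600) - 9134/((1/55)*43)) - 1*(-30076) = ((-6590 + 10502)*(-1/3600) - 9134/43/55) + 30076 = (3912*(-1/3600) - 9134*55/43) + 30076 = (-163/150 - 502370/43) + 30076 = -75362509/6450 + 30076 = 118627691/6450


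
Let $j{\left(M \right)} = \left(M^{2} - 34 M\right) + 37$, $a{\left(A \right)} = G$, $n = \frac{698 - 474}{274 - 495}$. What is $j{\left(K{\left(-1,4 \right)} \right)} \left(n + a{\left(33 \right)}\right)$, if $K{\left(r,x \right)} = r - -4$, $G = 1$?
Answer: $\frac{168}{221} \approx 0.76018$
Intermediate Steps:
$n = - \frac{224}{221}$ ($n = \frac{224}{-221} = 224 \left(- \frac{1}{221}\right) = - \frac{224}{221} \approx -1.0136$)
$K{\left(r,x \right)} = 4 + r$ ($K{\left(r,x \right)} = r + 4 = 4 + r$)
$a{\left(A \right)} = 1$
$j{\left(M \right)} = 37 + M^{2} - 34 M$
$j{\left(K{\left(-1,4 \right)} \right)} \left(n + a{\left(33 \right)}\right) = \left(37 + \left(4 - 1\right)^{2} - 34 \left(4 - 1\right)\right) \left(- \frac{224}{221} + 1\right) = \left(37 + 3^{2} - 102\right) \left(- \frac{3}{221}\right) = \left(37 + 9 - 102\right) \left(- \frac{3}{221}\right) = \left(-56\right) \left(- \frac{3}{221}\right) = \frac{168}{221}$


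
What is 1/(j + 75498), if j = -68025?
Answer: 1/7473 ≈ 0.00013381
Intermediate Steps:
1/(j + 75498) = 1/(-68025 + 75498) = 1/7473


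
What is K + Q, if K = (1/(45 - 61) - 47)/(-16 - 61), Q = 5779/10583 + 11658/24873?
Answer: 175767298373/108100180496 ≈ 1.6260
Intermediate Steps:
Q = 89039227/87743653 (Q = 5779*(1/10583) + 11658*(1/24873) = 5779/10583 + 3886/8291 = 89039227/87743653 ≈ 1.0148)
K = 753/1232 (K = (1/(-16) - 47)/(-77) = -(-1/16 - 47)/77 = -1/77*(-753/16) = 753/1232 ≈ 0.61120)
K + Q = 753/1232 + 89039227/87743653 = 175767298373/108100180496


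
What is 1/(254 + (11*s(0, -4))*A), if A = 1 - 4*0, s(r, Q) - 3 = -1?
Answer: 1/276 ≈ 0.0036232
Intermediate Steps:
s(r, Q) = 2 (s(r, Q) = 3 - 1 = 2)
A = 1 (A = 1 - 1*0 = 1 + 0 = 1)
1/(254 + (11*s(0, -4))*A) = 1/(254 + (11*2)*1) = 1/(254 + 22*1) = 1/(254 + 22) = 1/276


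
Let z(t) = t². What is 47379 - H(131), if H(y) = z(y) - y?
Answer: 30349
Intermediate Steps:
H(y) = y² - y
47379 - H(131) = 47379 - 131*(-1 + 131) = 47379 - 131*130 = 47379 - 1*17030 = 47379 - 17030 = 30349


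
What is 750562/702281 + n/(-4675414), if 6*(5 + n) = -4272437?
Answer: 24055600893235/19700726516004 ≈ 1.2211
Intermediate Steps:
n = -4272467/6 (n = -5 + (1/6)*(-4272437) = -5 - 4272437/6 = -4272467/6 ≈ -7.1208e+5)
750562/702281 + n/(-4675414) = 750562/702281 - 4272467/6/(-4675414) = 750562*(1/702281) - 4272467/6*(-1/4675414) = 750562/702281 + 4272467/28052484 = 24055600893235/19700726516004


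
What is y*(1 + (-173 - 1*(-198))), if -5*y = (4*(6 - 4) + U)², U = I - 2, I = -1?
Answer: -130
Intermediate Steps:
U = -3 (U = -1 - 2 = -3)
y = -5 (y = -(4*(6 - 4) - 3)²/5 = -(4*2 - 3)²/5 = -(8 - 3)²/5 = -⅕*5² = -⅕*25 = -5)
y*(1 + (-173 - 1*(-198))) = -5*(1 + (-173 - 1*(-198))) = -5*(1 + (-173 + 198)) = -5*(1 + 25) = -5*26 = -130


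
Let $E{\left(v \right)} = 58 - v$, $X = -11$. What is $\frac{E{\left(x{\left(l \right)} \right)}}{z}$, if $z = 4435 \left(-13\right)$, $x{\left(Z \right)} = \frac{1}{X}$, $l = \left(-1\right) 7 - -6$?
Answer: $- \frac{639}{634205} \approx -0.0010076$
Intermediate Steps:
$l = -1$ ($l = -7 + 6 = -1$)
$x{\left(Z \right)} = - \frac{1}{11}$ ($x{\left(Z \right)} = \frac{1}{-11} = - \frac{1}{11}$)
$z = -57655$
$\frac{E{\left(x{\left(l \right)} \right)}}{z} = \frac{58 - - \frac{1}{11}}{-57655} = \left(58 + \frac{1}{11}\right) \left(- \frac{1}{57655}\right) = \frac{639}{11} \left(- \frac{1}{57655}\right) = - \frac{639}{634205}$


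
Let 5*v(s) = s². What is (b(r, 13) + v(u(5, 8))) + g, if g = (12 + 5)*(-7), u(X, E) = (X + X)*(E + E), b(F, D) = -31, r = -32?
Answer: 4970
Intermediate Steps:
u(X, E) = 4*E*X (u(X, E) = (2*X)*(2*E) = 4*E*X)
g = -119 (g = 17*(-7) = -119)
v(s) = s²/5
(b(r, 13) + v(u(5, 8))) + g = (-31 + (4*8*5)²/5) - 119 = (-31 + (⅕)*160²) - 119 = (-31 + (⅕)*25600) - 119 = (-31 + 5120) - 119 = 5089 - 119 = 4970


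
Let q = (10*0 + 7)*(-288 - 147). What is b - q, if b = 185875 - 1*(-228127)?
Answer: 417047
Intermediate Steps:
b = 414002 (b = 185875 + 228127 = 414002)
q = -3045 (q = (0 + 7)*(-435) = 7*(-435) = -3045)
b - q = 414002 - 1*(-3045) = 414002 + 3045 = 417047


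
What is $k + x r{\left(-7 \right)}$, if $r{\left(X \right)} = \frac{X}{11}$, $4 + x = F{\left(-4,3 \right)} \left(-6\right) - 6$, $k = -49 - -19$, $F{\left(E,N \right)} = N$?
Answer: $- \frac{134}{11} \approx -12.182$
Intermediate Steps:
$k = -30$ ($k = -49 + 19 = -30$)
$x = -28$ ($x = -4 + \left(3 \left(-6\right) - 6\right) = -4 - 24 = -28$)
$r{\left(X \right)} = \frac{X}{11}$ ($r{\left(X \right)} = X \frac{1}{11} = \frac{X}{11}$)
$k + x r{\left(-7 \right)} = -30 - 28 \cdot \frac{1}{11} \left(-7\right) = -30 - - \frac{196}{11} = -30 + \frac{196}{11} = - \frac{134}{11}$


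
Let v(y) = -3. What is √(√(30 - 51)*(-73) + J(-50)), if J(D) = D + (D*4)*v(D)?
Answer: √(550 - 73*I*√21) ≈ 24.431 - 6.8464*I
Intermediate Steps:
J(D) = -11*D (J(D) = D + (D*4)*(-3) = D + (4*D)*(-3) = D - 12*D = -11*D)
√(√(30 - 51)*(-73) + J(-50)) = √(√(30 - 51)*(-73) - 11*(-50)) = √(√(-21)*(-73) + 550) = √((I*√21)*(-73) + 550) = √(-73*I*√21 + 550) = √(550 - 73*I*√21)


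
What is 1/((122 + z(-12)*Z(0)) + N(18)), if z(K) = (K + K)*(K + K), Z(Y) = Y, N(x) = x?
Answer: 1/140 ≈ 0.0071429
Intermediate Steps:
z(K) = 4*K² (z(K) = (2*K)*(2*K) = 4*K²)
1/((122 + z(-12)*Z(0)) + N(18)) = 1/((122 + (4*(-12)²)*0) + 18) = 1/((122 + (4*144)*0) + 18) = 1/((122 + 576*0) + 18) = 1/((122 + 0) + 18) = 1/(122 + 18) = 1/140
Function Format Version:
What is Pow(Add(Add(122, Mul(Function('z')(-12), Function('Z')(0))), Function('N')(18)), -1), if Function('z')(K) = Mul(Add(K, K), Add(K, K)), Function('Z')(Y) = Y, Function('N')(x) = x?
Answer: Rational(1, 140) ≈ 0.0071429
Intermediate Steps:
Function('z')(K) = Mul(4, Pow(K, 2)) (Function('z')(K) = Mul(Mul(2, K), Mul(2, K)) = Mul(4, Pow(K, 2)))
Pow(Add(Add(122, Mul(Function('z')(-12), Function('Z')(0))), Function('N')(18)), -1) = Pow(Add(Add(122, Mul(Mul(4, Pow(-12, 2)), 0)), 18), -1) = Pow(Add(Add(122, Mul(Mul(4, 144), 0)), 18), -1) = Pow(Add(Add(122, Mul(576, 0)), 18), -1) = Pow(Add(Add(122, 0), 18), -1) = Pow(Add(122, 18), -1) = Pow(140, -1) = Rational(1, 140)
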